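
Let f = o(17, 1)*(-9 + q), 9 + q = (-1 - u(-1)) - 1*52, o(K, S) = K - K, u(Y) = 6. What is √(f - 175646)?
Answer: I*√175646 ≈ 419.1*I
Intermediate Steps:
o(K, S) = 0
q = -68 (q = -9 + ((-1 - 1*6) - 1*52) = -9 + ((-1 - 6) - 52) = -9 + (-7 - 52) = -9 - 59 = -68)
f = 0 (f = 0*(-9 - 68) = 0*(-77) = 0)
√(f - 175646) = √(0 - 175646) = √(-175646) = I*√175646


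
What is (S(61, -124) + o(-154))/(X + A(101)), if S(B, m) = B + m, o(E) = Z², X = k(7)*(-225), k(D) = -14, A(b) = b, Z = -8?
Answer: 1/3251 ≈ 0.00030760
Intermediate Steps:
X = 3150 (X = -14*(-225) = 3150)
o(E) = 64 (o(E) = (-8)² = 64)
(S(61, -124) + o(-154))/(X + A(101)) = ((61 - 124) + 64)/(3150 + 101) = (-63 + 64)/3251 = 1*(1/3251) = 1/3251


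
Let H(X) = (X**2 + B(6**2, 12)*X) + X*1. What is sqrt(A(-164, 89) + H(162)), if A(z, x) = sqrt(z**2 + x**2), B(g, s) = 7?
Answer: sqrt(27540 + sqrt(34817)) ≈ 166.51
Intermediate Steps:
A(z, x) = sqrt(x**2 + z**2)
H(X) = X**2 + 8*X (H(X) = (X**2 + 7*X) + X*1 = (X**2 + 7*X) + X = X**2 + 8*X)
sqrt(A(-164, 89) + H(162)) = sqrt(sqrt(89**2 + (-164)**2) + 162*(8 + 162)) = sqrt(sqrt(7921 + 26896) + 162*170) = sqrt(sqrt(34817) + 27540) = sqrt(27540 + sqrt(34817))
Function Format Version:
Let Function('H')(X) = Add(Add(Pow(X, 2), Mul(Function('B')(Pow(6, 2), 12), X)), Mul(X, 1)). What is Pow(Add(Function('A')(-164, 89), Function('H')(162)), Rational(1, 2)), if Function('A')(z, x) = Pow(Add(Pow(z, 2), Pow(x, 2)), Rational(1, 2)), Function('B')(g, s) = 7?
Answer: Pow(Add(27540, Pow(34817, Rational(1, 2))), Rational(1, 2)) ≈ 166.51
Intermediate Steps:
Function('A')(z, x) = Pow(Add(Pow(x, 2), Pow(z, 2)), Rational(1, 2))
Function('H')(X) = Add(Pow(X, 2), Mul(8, X)) (Function('H')(X) = Add(Add(Pow(X, 2), Mul(7, X)), Mul(X, 1)) = Add(Add(Pow(X, 2), Mul(7, X)), X) = Add(Pow(X, 2), Mul(8, X)))
Pow(Add(Function('A')(-164, 89), Function('H')(162)), Rational(1, 2)) = Pow(Add(Pow(Add(Pow(89, 2), Pow(-164, 2)), Rational(1, 2)), Mul(162, Add(8, 162))), Rational(1, 2)) = Pow(Add(Pow(Add(7921, 26896), Rational(1, 2)), Mul(162, 170)), Rational(1, 2)) = Pow(Add(Pow(34817, Rational(1, 2)), 27540), Rational(1, 2)) = Pow(Add(27540, Pow(34817, Rational(1, 2))), Rational(1, 2))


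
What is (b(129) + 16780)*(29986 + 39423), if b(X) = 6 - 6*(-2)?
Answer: 1165932382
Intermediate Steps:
b(X) = 18 (b(X) = 6 + 12 = 18)
(b(129) + 16780)*(29986 + 39423) = (18 + 16780)*(29986 + 39423) = 16798*69409 = 1165932382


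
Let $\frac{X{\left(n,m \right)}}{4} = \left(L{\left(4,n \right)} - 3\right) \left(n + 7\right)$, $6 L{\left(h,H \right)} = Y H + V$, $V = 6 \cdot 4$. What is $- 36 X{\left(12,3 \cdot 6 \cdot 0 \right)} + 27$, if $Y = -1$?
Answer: $2763$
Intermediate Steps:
$V = 24$
$L{\left(h,H \right)} = 4 - \frac{H}{6}$ ($L{\left(h,H \right)} = \frac{- H + 24}{6} = \frac{24 - H}{6} = 4 - \frac{H}{6}$)
$X{\left(n,m \right)} = 4 \left(1 - \frac{n}{6}\right) \left(7 + n\right)$ ($X{\left(n,m \right)} = 4 \left(\left(4 - \frac{n}{6}\right) - 3\right) \left(n + 7\right) = 4 \left(1 - \frac{n}{6}\right) \left(7 + n\right)$)
$- 36 X{\left(12,3 \cdot 6 \cdot 0 \right)} + 27 = - 36 \left(28 - 8 - \frac{2 \cdot 12^{2}}{3}\right) + 27 = - 36 \left(28 - 8 - 96\right) + 27 = \left(-36\right) \left(-76\right) + 27 = 2736 + 27 = 2763$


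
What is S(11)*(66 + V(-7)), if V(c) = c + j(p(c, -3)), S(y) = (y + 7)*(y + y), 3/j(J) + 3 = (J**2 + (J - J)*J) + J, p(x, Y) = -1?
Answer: 22968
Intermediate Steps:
j(J) = 3/(-3 + J + J**2) (j(J) = 3/(-3 + ((J**2 + (J - J)*J) + J)) = 3/(-3 + ((J**2 + 0*J) + J)) = 3/(-3 + ((J**2 + 0) + J)) = 3/(-3 + (J**2 + J)) = 3/(-3 + (J + J**2)) = 3/(-3 + J + J**2))
S(y) = 2*y*(7 + y) (S(y) = (7 + y)*(2*y) = 2*y*(7 + y))
V(c) = -1 + c (V(c) = c + 3/(-3 - 1 + (-1)**2) = c + 3/(-3 - 1 + 1) = c + 3/(-3) = c + 3*(-1/3) = c - 1 = -1 + c)
S(11)*(66 + V(-7)) = (2*11*(7 + 11))*(66 + (-1 - 7)) = (2*11*18)*(66 - 8) = 396*58 = 22968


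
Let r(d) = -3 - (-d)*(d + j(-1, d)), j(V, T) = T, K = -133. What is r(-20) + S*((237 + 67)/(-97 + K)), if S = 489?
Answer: 17327/115 ≈ 150.67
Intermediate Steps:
r(d) = -3 + 2*d**2 (r(d) = -3 - (-d)*(d + d) = -3 - (-d)*2*d = -3 - (-2)*d**2 = -3 + 2*d**2)
r(-20) + S*((237 + 67)/(-97 + K)) = (-3 + 2*(-20)**2) + 489*((237 + 67)/(-97 - 133)) = (-3 + 2*400) + 489*(304/(-230)) = (-3 + 800) + 489*(304*(-1/230)) = 797 + 489*(-152/115) = 797 - 74328/115 = 17327/115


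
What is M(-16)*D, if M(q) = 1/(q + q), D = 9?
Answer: -9/32 ≈ -0.28125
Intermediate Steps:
M(q) = 1/(2*q)
M(-16)*D = ((½)/(-16))*9 = ((½)*(-1/16))*9 = -1/32*9 = -9/32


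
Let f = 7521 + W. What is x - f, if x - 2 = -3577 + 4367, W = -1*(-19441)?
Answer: -26170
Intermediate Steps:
W = 19441
x = 792 (x = 2 + (-3577 + 4367) = 2 + 790 = 792)
f = 26962 (f = 7521 + 19441 = 26962)
x - f = 792 - 1*26962 = 792 - 26962 = -26170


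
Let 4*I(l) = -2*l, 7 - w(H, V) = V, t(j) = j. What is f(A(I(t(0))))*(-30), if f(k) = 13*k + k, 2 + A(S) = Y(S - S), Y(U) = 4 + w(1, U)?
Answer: -3780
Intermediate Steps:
w(H, V) = 7 - V
I(l) = -l/2 (I(l) = (-2*l)/4 = -l/2)
Y(U) = 11 - U (Y(U) = 4 + (7 - U) = 11 - U)
A(S) = 9 (A(S) = -2 + (11 - (S - S)) = -2 + (11 - 1*0) = -2 + (11 + 0) = -2 + 11 = 9)
f(k) = 14*k
f(A(I(t(0))))*(-30) = (14*9)*(-30) = 126*(-30) = -3780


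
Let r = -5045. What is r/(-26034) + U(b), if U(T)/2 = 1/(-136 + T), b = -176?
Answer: 42277/225628 ≈ 0.18737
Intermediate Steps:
U(T) = 2/(-136 + T)
r/(-26034) + U(b) = -5045/(-26034) + 2/(-136 - 176) = -5045*(-1/26034) + 2/(-312) = 5045/26034 + 2*(-1/312) = 5045/26034 - 1/156 = 42277/225628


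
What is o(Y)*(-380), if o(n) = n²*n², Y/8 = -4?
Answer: -398458880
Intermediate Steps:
Y = -32 (Y = 8*(-4) = -32)
o(n) = n⁴
o(Y)*(-380) = (-32)⁴*(-380) = 1048576*(-380) = -398458880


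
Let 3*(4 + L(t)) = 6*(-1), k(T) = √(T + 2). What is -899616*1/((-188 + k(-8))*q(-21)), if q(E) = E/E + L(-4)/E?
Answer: 28187968/7575 + 149936*I*√6/7575 ≈ 3721.2 + 48.484*I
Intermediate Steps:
k(T) = √(2 + T)
L(t) = -6 (L(t) = -4 + (6*(-1))/3 = -4 + (⅓)*(-6) = -4 - 2 = -6)
q(E) = 1 - 6/E (q(E) = E/E - 6/E = 1 - 6/E)
-899616*1/((-188 + k(-8))*q(-21)) = -899616*(-21/((-188 + √(2 - 8))*(-6 - 21))) = -899616*7/(9*(-188 + √(-6))) = -899616*7/(9*(-188 + I*√6)) = -899616/(-1692/7 + 9*I*√6/7)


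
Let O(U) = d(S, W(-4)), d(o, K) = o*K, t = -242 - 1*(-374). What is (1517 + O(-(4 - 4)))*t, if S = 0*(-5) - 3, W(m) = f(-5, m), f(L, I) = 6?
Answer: 197868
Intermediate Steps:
W(m) = 6
S = -3 (S = 0 - 3 = -3)
t = 132 (t = -242 + 374 = 132)
d(o, K) = K*o
O(U) = -18 (O(U) = 6*(-3) = -18)
(1517 + O(-(4 - 4)))*t = (1517 - 18)*132 = 1499*132 = 197868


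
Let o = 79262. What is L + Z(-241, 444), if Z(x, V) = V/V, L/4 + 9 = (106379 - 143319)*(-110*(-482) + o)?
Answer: -19545988355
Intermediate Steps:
L = -19545988356 (L = -36 + 4*((106379 - 143319)*(-110*(-482) + 79262)) = -36 + 4*(-36940*(53020 + 79262)) = -36 + 4*(-36940*132282) = -36 + 4*(-4886497080) = -36 - 19545988320 = -19545988356)
Z(x, V) = 1
L + Z(-241, 444) = -19545988356 + 1 = -19545988355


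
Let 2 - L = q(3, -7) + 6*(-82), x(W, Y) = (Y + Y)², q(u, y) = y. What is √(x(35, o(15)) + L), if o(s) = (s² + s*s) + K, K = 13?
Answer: √857977 ≈ 926.27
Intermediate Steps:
o(s) = 13 + 2*s² (o(s) = (s² + s*s) + 13 = (s² + s²) + 13 = 2*s² + 13 = 13 + 2*s²)
x(W, Y) = 4*Y² (x(W, Y) = (2*Y)² = 4*Y²)
L = 501 (L = 2 - (-7 + 6*(-82)) = 2 - (-7 - 492) = 2 - 1*(-499) = 2 + 499 = 501)
√(x(35, o(15)) + L) = √(4*(13 + 2*15²)² + 501) = √(4*(13 + 2*225)² + 501) = √(4*(13 + 450)² + 501) = √(4*463² + 501) = √(4*214369 + 501) = √(857476 + 501) = √857977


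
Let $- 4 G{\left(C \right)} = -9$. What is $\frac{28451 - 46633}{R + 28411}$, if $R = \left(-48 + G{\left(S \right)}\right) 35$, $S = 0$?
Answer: $- \frac{72728}{107239} \approx -0.67819$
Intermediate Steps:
$G{\left(C \right)} = \frac{9}{4}$ ($G{\left(C \right)} = \left(- \frac{1}{4}\right) \left(-9\right) = \frac{9}{4}$)
$R = - \frac{6405}{4}$ ($R = \left(-48 + \frac{9}{4}\right) 35 = \left(- \frac{183}{4}\right) 35 = - \frac{6405}{4} \approx -1601.3$)
$\frac{28451 - 46633}{R + 28411} = \frac{28451 - 46633}{- \frac{6405}{4} + 28411} = - \frac{18182}{\frac{107239}{4}} = \left(-18182\right) \frac{4}{107239} = - \frac{72728}{107239}$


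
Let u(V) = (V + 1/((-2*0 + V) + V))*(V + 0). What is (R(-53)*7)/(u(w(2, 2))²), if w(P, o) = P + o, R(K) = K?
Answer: -1484/1089 ≈ -1.3627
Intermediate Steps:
u(V) = V*(V + 1/(2*V)) (u(V) = (V + 1/((0 + V) + V))*V = (V + 1/(V + V))*V = (V + 1/(2*V))*V = V*(V + 1/(2*V)))
(R(-53)*7)/(u(w(2, 2))²) = (-53*7)/((½ + (2 + 2)²)²) = -371/(½ + 4²)² = -371/(½ + 16)² = -371/((33/2)²) = -371/1089/4 = -371*4/1089 = -1484/1089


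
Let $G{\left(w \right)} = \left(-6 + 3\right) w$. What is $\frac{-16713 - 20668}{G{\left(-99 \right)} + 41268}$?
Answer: $- \frac{37381}{41565} \approx -0.89934$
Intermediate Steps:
$G{\left(w \right)} = - 3 w$
$\frac{-16713 - 20668}{G{\left(-99 \right)} + 41268} = \frac{-16713 - 20668}{\left(-3\right) \left(-99\right) + 41268} = - \frac{37381}{297 + 41268} = - \frac{37381}{41565}$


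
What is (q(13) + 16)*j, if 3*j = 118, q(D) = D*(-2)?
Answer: -1180/3 ≈ -393.33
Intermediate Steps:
q(D) = -2*D
j = 118/3 (j = (1/3)*118 = 118/3 ≈ 39.333)
(q(13) + 16)*j = (-2*13 + 16)*(118/3) = (-26 + 16)*(118/3) = -10*118/3 = -1180/3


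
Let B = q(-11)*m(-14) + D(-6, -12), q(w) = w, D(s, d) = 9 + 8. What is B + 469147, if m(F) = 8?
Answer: 469076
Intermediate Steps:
D(s, d) = 17
B = -71 (B = -11*8 + 17 = -88 + 17 = -71)
B + 469147 = -71 + 469147 = 469076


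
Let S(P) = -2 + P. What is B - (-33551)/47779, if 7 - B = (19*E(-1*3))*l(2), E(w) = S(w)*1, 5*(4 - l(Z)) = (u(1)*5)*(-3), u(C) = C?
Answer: 32141039/47779 ≈ 672.70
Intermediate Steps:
l(Z) = 7 (l(Z) = 4 - 1*5*(-3)/5 = 4 - (-3) = 4 - ⅕*(-15) = 4 + 3 = 7)
E(w) = -2 + w (E(w) = (-2 + w)*1 = -2 + w)
B = 672 (B = 7 - 19*(-2 - 1*3)*7 = 7 - 19*(-2 - 3)*7 = 7 - 19*(-5)*7 = 7 - (-95)*7 = 7 - 1*(-665) = 7 + 665 = 672)
B - (-33551)/47779 = 672 - (-33551)/47779 = 672 - 1*(-33551/47779) = 672 + 33551/47779 = 32141039/47779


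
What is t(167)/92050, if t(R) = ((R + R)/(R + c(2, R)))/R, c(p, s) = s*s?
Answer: 1/1291277400 ≈ 7.7443e-10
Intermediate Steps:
c(p, s) = s²
t(R) = 2/(R + R²) (t(R) = ((R + R)/(R + R²))/R = ((2*R)/(R + R²))/R = (2*R/(R + R²))/R = 2/(R + R²))
t(167)/92050 = (2/(167*(1 + 167)))/92050 = (2*(1/167)/168)*(1/92050) = (2*(1/167)*(1/168))*(1/92050) = (1/14028)*(1/92050) = 1/1291277400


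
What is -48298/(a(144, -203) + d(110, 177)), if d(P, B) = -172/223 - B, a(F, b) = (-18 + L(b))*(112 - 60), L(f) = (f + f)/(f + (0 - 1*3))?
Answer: 1109356762/23228225 ≈ 47.759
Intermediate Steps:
L(f) = 2*f/(-3 + f) (L(f) = (2*f)/(f + (0 - 3)) = (2*f)/(f - 3) = (2*f)/(-3 + f) = 2*f/(-3 + f))
a(F, b) = -936 + 104*b/(-3 + b) (a(F, b) = (-18 + 2*b/(-3 + b))*(112 - 60) = (-18 + 2*b/(-3 + b))*52 = -936 + 104*b/(-3 + b))
d(P, B) = -172/223 - B (d(P, B) = -172*1/223 - B = -172/223 - B)
-48298/(a(144, -203) + d(110, 177)) = -48298/(104*(27 - 8*(-203))/(-3 - 203) + (-172/223 - 1*177)) = -48298/(104*(27 + 1624)/(-206) + (-172/223 - 177)) = -48298/(104*(-1/206)*1651 - 39643/223) = -48298/(-85852/103 - 39643/223) = -48298/(-23228225/22969) = -48298*(-22969/23228225) = 1109356762/23228225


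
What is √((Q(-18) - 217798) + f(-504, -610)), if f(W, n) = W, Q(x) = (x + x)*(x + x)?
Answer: I*√217006 ≈ 465.84*I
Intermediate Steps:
Q(x) = 4*x² (Q(x) = (2*x)*(2*x) = 4*x²)
√((Q(-18) - 217798) + f(-504, -610)) = √((4*(-18)² - 217798) - 504) = √((4*324 - 217798) - 504) = √((1296 - 217798) - 504) = √(-216502 - 504) = √(-217006) = I*√217006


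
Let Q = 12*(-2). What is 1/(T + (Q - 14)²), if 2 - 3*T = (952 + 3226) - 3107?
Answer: 3/3263 ≈ 0.00091940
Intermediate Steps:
T = -1069/3 (T = ⅔ - ((952 + 3226) - 3107)/3 = ⅔ - (4178 - 3107)/3 = ⅔ - ⅓*1071 = ⅔ - 357 = -1069/3 ≈ -356.33)
Q = -24
1/(T + (Q - 14)²) = 1/(-1069/3 + (-24 - 14)²) = 1/(-1069/3 + (-38)²) = 1/(-1069/3 + 1444) = 1/(3263/3) = 3/3263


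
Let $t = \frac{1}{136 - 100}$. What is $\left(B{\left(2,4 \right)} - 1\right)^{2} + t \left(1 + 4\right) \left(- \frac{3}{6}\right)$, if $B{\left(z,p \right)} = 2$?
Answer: $\frac{67}{72} \approx 0.93056$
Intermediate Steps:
$t = \frac{1}{36} \approx 0.027778$
$\left(B{\left(2,4 \right)} - 1\right)^{2} + t \left(1 + 4\right) \left(- \frac{3}{6}\right) = \left(2 - 1\right)^{2} + \frac{\left(1 + 4\right) \left(- \frac{3}{6}\right)}{36} = 1^{2} + \frac{5 \left(\left(-3\right) \frac{1}{6}\right)}{36} = 1 + \frac{5 \left(- \frac{1}{2}\right)}{36} = 1 + \frac{1}{36} \left(- \frac{5}{2}\right) = 1 - \frac{5}{72} = \frac{67}{72}$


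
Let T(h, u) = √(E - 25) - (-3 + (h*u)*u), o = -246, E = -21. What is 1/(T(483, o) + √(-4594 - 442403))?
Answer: 1/(-29229225 + I*√46 + I*√446997) ≈ -3.4212e-8 - 8.0e-13*I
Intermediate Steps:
T(h, u) = 3 + I*√46 - h*u² (T(h, u) = √(-21 - 25) - (-3 + (h*u)*u) = √(-46) - (-3 + h*u²) = I*√46 + (3 - h*u²) = 3 + I*√46 - h*u²)
1/(T(483, o) + √(-4594 - 442403)) = 1/((3 + I*√46 - 1*483*(-246)²) + √(-4594 - 442403)) = 1/((3 + I*√46 - 1*483*60516) + √(-446997)) = 1/((3 + I*√46 - 29229228) + I*√446997) = 1/((-29229225 + I*√46) + I*√446997) = 1/(-29229225 + I*√46 + I*√446997)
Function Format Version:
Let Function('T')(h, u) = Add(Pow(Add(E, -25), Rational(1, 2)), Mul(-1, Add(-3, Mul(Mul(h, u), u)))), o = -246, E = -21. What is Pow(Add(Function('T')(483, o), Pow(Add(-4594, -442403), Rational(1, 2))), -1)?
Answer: Pow(Add(-29229225, Mul(I, Pow(46, Rational(1, 2))), Mul(I, Pow(446997, Rational(1, 2)))), -1) ≈ Add(-3.4212e-8, Mul(-8.e-13, I))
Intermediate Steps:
Function('T')(h, u) = Add(3, Mul(I, Pow(46, Rational(1, 2))), Mul(-1, h, Pow(u, 2))) (Function('T')(h, u) = Add(Pow(Add(-21, -25), Rational(1, 2)), Mul(-1, Add(-3, Mul(Mul(h, u), u)))) = Add(Pow(-46, Rational(1, 2)), Mul(-1, Add(-3, Mul(h, Pow(u, 2))))) = Add(Mul(I, Pow(46, Rational(1, 2))), Add(3, Mul(-1, h, Pow(u, 2)))) = Add(3, Mul(I, Pow(46, Rational(1, 2))), Mul(-1, h, Pow(u, 2))))
Pow(Add(Function('T')(483, o), Pow(Add(-4594, -442403), Rational(1, 2))), -1) = Pow(Add(Add(3, Mul(I, Pow(46, Rational(1, 2))), Mul(-1, 483, Pow(-246, 2))), Pow(Add(-4594, -442403), Rational(1, 2))), -1) = Pow(Add(Add(3, Mul(I, Pow(46, Rational(1, 2))), Mul(-1, 483, 60516)), Pow(-446997, Rational(1, 2))), -1) = Pow(Add(Add(3, Mul(I, Pow(46, Rational(1, 2))), -29229228), Mul(I, Pow(446997, Rational(1, 2)))), -1) = Pow(Add(Add(-29229225, Mul(I, Pow(46, Rational(1, 2)))), Mul(I, Pow(446997, Rational(1, 2)))), -1) = Pow(Add(-29229225, Mul(I, Pow(46, Rational(1, 2))), Mul(I, Pow(446997, Rational(1, 2)))), -1)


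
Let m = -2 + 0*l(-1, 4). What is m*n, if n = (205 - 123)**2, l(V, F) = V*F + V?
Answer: -13448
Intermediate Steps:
l(V, F) = V + F*V (l(V, F) = F*V + V = V + F*V)
n = 6724 (n = 82**2 = 6724)
m = -2 (m = -2 + 0*(-(1 + 4)) = -2 + 0*(-1*5) = -2 + 0*(-5) = -2 + 0 = -2)
m*n = -2*6724 = -13448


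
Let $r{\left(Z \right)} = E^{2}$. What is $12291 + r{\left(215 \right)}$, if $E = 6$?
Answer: $12327$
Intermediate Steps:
$r{\left(Z \right)} = 36$ ($r{\left(Z \right)} = 6^{2} = 36$)
$12291 + r{\left(215 \right)} = 12291 + 36 = 12327$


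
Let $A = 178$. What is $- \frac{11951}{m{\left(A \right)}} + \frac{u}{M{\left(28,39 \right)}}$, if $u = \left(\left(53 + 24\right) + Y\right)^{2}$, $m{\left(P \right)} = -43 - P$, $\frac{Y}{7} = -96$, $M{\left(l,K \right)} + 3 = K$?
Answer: $\frac{4627633}{468} \approx 9888.1$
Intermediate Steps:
$M{\left(l,K \right)} = -3 + K$
$Y = -672$ ($Y = 7 \left(-96\right) = -672$)
$u = 354025$ ($u = \left(\left(53 + 24\right) - 672\right)^{2} = \left(77 - 672\right)^{2} = \left(-595\right)^{2} = 354025$)
$- \frac{11951}{m{\left(A \right)}} + \frac{u}{M{\left(28,39 \right)}} = - \frac{11951}{-43 - 178} + \frac{354025}{-3 + 39} = - \frac{11951}{-43 - 178} + \frac{354025}{36} = - \frac{11951}{-221} + 354025 \cdot \frac{1}{36} = \left(-11951\right) \left(- \frac{1}{221}\right) + \frac{354025}{36} = \frac{703}{13} + \frac{354025}{36} = \frac{4627633}{468}$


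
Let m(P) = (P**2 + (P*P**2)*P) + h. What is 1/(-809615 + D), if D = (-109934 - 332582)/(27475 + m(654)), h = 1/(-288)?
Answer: -52687132371935/42656292675431599633 ≈ -1.2352e-6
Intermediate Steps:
h = -1/288 ≈ -0.0034722
m(P) = -1/288 + P**2 + P**4 (m(P) = (P**2 + (P*P**2)*P) - 1/288 = (P**2 + P**3*P) - 1/288 = (P**2 + P**4) - 1/288 = -1/288 + P**2 + P**4)
D = -127444608/52687132371935 (D = (-109934 - 332582)/(27475 + (-1/288 + 654**2 + 654**4)) = -442516/(27475 + (-1/288 + 427716 + 182940976656)) = -442516/(27475 + 52687124459135/288) = -442516/52687132371935/288 = -442516*288/52687132371935 = -127444608/52687132371935 ≈ -2.4189e-6)
1/(-809615 + D) = 1/(-809615 - 127444608/52687132371935) = 1/(-42656292675431599633/52687132371935) = -52687132371935/42656292675431599633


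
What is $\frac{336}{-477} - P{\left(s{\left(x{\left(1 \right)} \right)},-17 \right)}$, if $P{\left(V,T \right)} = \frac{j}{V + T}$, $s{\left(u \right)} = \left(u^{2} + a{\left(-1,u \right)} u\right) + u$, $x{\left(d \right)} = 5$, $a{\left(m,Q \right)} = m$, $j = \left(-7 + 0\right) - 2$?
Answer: $\frac{535}{1272} \approx 0.4206$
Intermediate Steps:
$j = -9$ ($j = -7 - 2 = -9$)
$s{\left(u \right)} = u^{2}$ ($s{\left(u \right)} = \left(u^{2} - u\right) + u = u^{2}$)
$P{\left(V,T \right)} = - \frac{9}{T + V}$ ($P{\left(V,T \right)} = - \frac{9}{V + T} = - \frac{9}{T + V}$)
$\frac{336}{-477} - P{\left(s{\left(x{\left(1 \right)} \right)},-17 \right)} = \frac{336}{-477} - - \frac{9}{-17 + 5^{2}} = 336 \left(- \frac{1}{477}\right) - - \frac{9}{-17 + 25} = - \frac{112}{159} - - \frac{9}{8} = - \frac{112}{159} + \frac{9}{8} = \frac{535}{1272}$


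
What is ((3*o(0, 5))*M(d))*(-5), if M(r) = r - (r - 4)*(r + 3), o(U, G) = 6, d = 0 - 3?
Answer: 270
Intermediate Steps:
d = -3
M(r) = r - (-4 + r)*(3 + r)
((3*o(0, 5))*M(d))*(-5) = ((3*6)*(12 - 1*(-3)² + 2*(-3)))*(-5) = (18*(12 - 1*9 - 6))*(-5) = (18*(12 - 9 - 6))*(-5) = (18*(-3))*(-5) = -54*(-5) = 270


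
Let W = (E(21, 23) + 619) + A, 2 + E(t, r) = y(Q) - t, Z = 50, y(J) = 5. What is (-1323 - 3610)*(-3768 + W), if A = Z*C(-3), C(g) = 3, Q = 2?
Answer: 14882861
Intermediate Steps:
A = 150 (A = 50*3 = 150)
E(t, r) = 3 - t (E(t, r) = -2 + (5 - t) = 3 - t)
W = 751 (W = ((3 - 1*21) + 619) + 150 = ((3 - 21) + 619) + 150 = (-18 + 619) + 150 = 601 + 150 = 751)
(-1323 - 3610)*(-3768 + W) = (-1323 - 3610)*(-3768 + 751) = -4933*(-3017) = 14882861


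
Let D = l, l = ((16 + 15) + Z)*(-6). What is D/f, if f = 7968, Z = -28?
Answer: -3/1328 ≈ -0.0022590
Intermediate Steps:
l = -18 (l = ((16 + 15) - 28)*(-6) = (31 - 28)*(-6) = 3*(-6) = -18)
D = -18
D/f = -18/7968 = -18*1/7968 = -3/1328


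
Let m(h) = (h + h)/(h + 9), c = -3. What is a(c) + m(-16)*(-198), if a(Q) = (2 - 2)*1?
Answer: -6336/7 ≈ -905.14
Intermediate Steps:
m(h) = 2*h/(9 + h) (m(h) = (2*h)/(9 + h) = 2*h/(9 + h))
a(Q) = 0 (a(Q) = 0*1 = 0)
a(c) + m(-16)*(-198) = 0 + (2*(-16)/(9 - 16))*(-198) = 0 + (2*(-16)/(-7))*(-198) = 0 + (2*(-16)*(-⅐))*(-198) = 0 + (32/7)*(-198) = 0 - 6336/7 = -6336/7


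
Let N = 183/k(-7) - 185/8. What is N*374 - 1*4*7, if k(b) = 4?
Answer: 33735/4 ≈ 8433.8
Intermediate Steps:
N = 181/8 (N = 183/4 - 185/8 = 181/8 ≈ 22.625)
N*374 - 1*4*7 = (181/8)*374 - 1*4*7 = 33847/4 - 4*7 = 33847/4 - 28 = 33735/4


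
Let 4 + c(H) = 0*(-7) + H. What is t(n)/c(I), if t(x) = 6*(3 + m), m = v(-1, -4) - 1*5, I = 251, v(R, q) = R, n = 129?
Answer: -18/247 ≈ -0.072875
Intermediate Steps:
m = -6 (m = -1 - 1*5 = -1 - 5 = -6)
c(H) = -4 + H (c(H) = -4 + (0*(-7) + H) = -4 + (0 + H) = -4 + H)
t(x) = -18 (t(x) = 6*(3 - 6) = 6*(-3) = -18)
t(n)/c(I) = -18/(-4 + 251) = -18/247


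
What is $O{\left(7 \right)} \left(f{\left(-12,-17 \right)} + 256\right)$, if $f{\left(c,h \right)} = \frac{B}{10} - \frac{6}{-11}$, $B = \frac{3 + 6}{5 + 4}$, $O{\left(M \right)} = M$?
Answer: $\frac{197617}{110} \approx 1796.5$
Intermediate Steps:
$B = 1$ ($B = \frac{9}{9} = 9 \cdot \frac{1}{9} = 1$)
$f{\left(c,h \right)} = \frac{71}{110}$ ($f{\left(c,h \right)} = 1 \cdot \frac{1}{10} - \frac{6}{-11} = 1 \cdot \frac{1}{10} - - \frac{6}{11} = \frac{1}{10} + \frac{6}{11} = \frac{71}{110}$)
$O{\left(7 \right)} \left(f{\left(-12,-17 \right)} + 256\right) = 7 \left(\frac{71}{110} + 256\right) = 7 \cdot \frac{28231}{110} = \frac{197617}{110}$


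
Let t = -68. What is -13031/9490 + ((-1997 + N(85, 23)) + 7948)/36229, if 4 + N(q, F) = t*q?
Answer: -470515269/343813210 ≈ -1.3685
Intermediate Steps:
N(q, F) = -4 - 68*q
-13031/9490 + ((-1997 + N(85, 23)) + 7948)/36229 = -13031/9490 + ((-1997 + (-4 - 68*85)) + 7948)/36229 = -13031*1/9490 + ((-1997 + (-4 - 5780)) + 7948)*(1/36229) = -13031/9490 + ((-1997 - 5784) + 7948)*(1/36229) = -13031/9490 + (-7781 + 7948)*(1/36229) = -13031/9490 + 167*(1/36229) = -13031/9490 + 167/36229 = -470515269/343813210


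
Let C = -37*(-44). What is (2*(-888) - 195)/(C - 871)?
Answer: -1971/757 ≈ -2.6037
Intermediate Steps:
C = 1628
(2*(-888) - 195)/(C - 871) = (2*(-888) - 195)/(1628 - 871) = (-1776 - 195)/757 = -1971*1/757 = -1971/757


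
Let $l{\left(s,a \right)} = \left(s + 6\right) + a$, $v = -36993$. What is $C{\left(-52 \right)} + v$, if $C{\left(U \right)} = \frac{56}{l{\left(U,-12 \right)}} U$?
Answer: $- \frac{1071341}{29} \approx -36943.0$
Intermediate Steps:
$l{\left(s,a \right)} = 6 + a + s$ ($l{\left(s,a \right)} = \left(6 + s\right) + a = 6 + a + s$)
$C{\left(U \right)} = \frac{56 U}{-6 + U}$ ($C{\left(U \right)} = \frac{56}{6 - 12 + U} U = \frac{56}{-6 + U} U = \frac{56 U}{-6 + U}$)
$C{\left(-52 \right)} + v = 56 \left(-52\right) \frac{1}{-6 - 52} - 36993 = 56 \left(-52\right) \frac{1}{-58} - 36993 = 56 \left(-52\right) \left(- \frac{1}{58}\right) - 36993 = \frac{1456}{29} - 36993 = - \frac{1071341}{29}$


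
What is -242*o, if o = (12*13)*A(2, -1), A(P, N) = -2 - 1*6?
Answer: 302016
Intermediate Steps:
A(P, N) = -8 (A(P, N) = -2 - 6 = -8)
o = -1248 (o = (12*13)*(-8) = 156*(-8) = -1248)
-242*o = -242*(-1248) = 302016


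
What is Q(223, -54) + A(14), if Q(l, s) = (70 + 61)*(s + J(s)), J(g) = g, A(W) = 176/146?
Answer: -1032716/73 ≈ -14147.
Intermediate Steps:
A(W) = 88/73 (A(W) = 176*(1/146) = 88/73)
Q(l, s) = 262*s (Q(l, s) = (70 + 61)*(s + s) = 131*(2*s) = 262*s)
Q(223, -54) + A(14) = 262*(-54) + 88/73 = -14148 + 88/73 = -1032716/73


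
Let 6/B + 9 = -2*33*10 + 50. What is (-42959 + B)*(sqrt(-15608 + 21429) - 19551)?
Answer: 519892899477/619 - 26591627*sqrt(5821)/619 ≈ 8.3661e+8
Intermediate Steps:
B = -6/619 (B = 6/(-9 + (-2*33*10 + 50)) = 6/(-9 + (-66*10 + 50)) = 6/(-9 + (-660 + 50)) = 6/(-9 - 610) = 6/(-619) = 6*(-1/619) = -6/619 ≈ -0.0096931)
(-42959 + B)*(sqrt(-15608 + 21429) - 19551) = (-42959 - 6/619)*(sqrt(-15608 + 21429) - 19551) = -26591627*(sqrt(5821) - 19551)/619 = -26591627*(-19551 + sqrt(5821))/619 = 519892899477/619 - 26591627*sqrt(5821)/619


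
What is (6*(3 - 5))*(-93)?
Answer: 1116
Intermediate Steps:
(6*(3 - 5))*(-93) = (6*(-2))*(-93) = -12*(-93) = 1116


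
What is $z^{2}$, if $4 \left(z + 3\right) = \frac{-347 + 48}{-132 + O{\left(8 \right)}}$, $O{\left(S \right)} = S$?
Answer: $\frac{1413721}{246016} \approx 5.7465$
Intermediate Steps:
$z = - \frac{1189}{496}$ ($z = -3 + \frac{\left(-347 + 48\right) \frac{1}{-132 + 8}}{4} = -3 + \frac{\left(-299\right) \frac{1}{-124}}{4} = -3 + \frac{\left(-299\right) \left(- \frac{1}{124}\right)}{4} = -3 + \frac{1}{4} \cdot \frac{299}{124} = -3 + \frac{299}{496} = - \frac{1189}{496} \approx -2.3972$)
$z^{2} = \left(- \frac{1189}{496}\right)^{2} = \frac{1413721}{246016}$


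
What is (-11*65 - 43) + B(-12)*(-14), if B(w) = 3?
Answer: -800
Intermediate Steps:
(-11*65 - 43) + B(-12)*(-14) = (-11*65 - 43) + 3*(-14) = (-715 - 43) - 42 = -758 - 42 = -800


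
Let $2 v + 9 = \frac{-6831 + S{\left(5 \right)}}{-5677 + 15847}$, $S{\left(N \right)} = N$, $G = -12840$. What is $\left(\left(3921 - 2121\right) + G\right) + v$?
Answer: $- \frac{56162989}{5085} \approx -11045.0$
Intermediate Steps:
$v = - \frac{24589}{5085}$ ($v = - \frac{9}{2} + \frac{\left(-6831 + 5\right) \frac{1}{-5677 + 15847}}{2} = - \frac{9}{2} + \frac{\left(-6826\right) \frac{1}{10170}}{2} = - \frac{9}{2} + \frac{1}{2} \left(- \frac{3413}{5085}\right) = - \frac{9}{2} - \frac{3413}{10170} = - \frac{24589}{5085} \approx -4.8356$)
$\left(\left(3921 - 2121\right) + G\right) + v = \left(\left(3921 - 2121\right) - 12840\right) - \frac{24589}{5085} = \left(1800 - 12840\right) - \frac{24589}{5085} = -11040 - \frac{24589}{5085} = - \frac{56162989}{5085}$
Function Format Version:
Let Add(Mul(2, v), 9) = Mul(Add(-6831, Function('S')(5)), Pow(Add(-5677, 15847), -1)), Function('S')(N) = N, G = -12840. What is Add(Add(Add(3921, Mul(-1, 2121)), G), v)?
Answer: Rational(-56162989, 5085) ≈ -11045.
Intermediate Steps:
v = Rational(-24589, 5085) (v = Add(Rational(-9, 2), Mul(Rational(1, 2), Mul(Add(-6831, 5), Pow(Add(-5677, 15847), -1)))) = Add(Rational(-9, 2), Mul(Rational(1, 2), Mul(-6826, Pow(10170, -1)))) = Add(Rational(-9, 2), Mul(Rational(1, 2), Mul(-6826, Rational(1, 10170)))) = Add(Rational(-9, 2), Mul(Rational(1, 2), Rational(-3413, 5085))) = Add(Rational(-9, 2), Rational(-3413, 10170)) = Rational(-24589, 5085) ≈ -4.8356)
Add(Add(Add(3921, Mul(-1, 2121)), G), v) = Add(Add(Add(3921, Mul(-1, 2121)), -12840), Rational(-24589, 5085)) = Add(Add(Add(3921, -2121), -12840), Rational(-24589, 5085)) = Add(Add(1800, -12840), Rational(-24589, 5085)) = Add(-11040, Rational(-24589, 5085)) = Rational(-56162989, 5085)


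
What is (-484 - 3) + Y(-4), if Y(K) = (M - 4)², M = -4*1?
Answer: -423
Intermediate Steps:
M = -4
Y(K) = 64 (Y(K) = (-4 - 4)² = (-8)² = 64)
(-484 - 3) + Y(-4) = (-484 - 3) + 64 = -487 + 64 = -423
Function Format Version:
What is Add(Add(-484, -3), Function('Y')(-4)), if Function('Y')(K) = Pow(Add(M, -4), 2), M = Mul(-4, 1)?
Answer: -423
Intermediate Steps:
M = -4
Function('Y')(K) = 64 (Function('Y')(K) = Pow(Add(-4, -4), 2) = Pow(-8, 2) = 64)
Add(Add(-484, -3), Function('Y')(-4)) = Add(Add(-484, -3), 64) = Add(-487, 64) = -423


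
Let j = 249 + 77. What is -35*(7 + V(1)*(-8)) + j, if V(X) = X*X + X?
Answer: 641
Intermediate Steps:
j = 326
V(X) = X + X**2 (V(X) = X**2 + X = X + X**2)
-35*(7 + V(1)*(-8)) + j = -35*(7 + (1*(1 + 1))*(-8)) + 326 = -35*(7 + (1*2)*(-8)) + 326 = -35*(7 + 2*(-8)) + 326 = -35*(7 - 16) + 326 = -35*(-9) + 326 = 315 + 326 = 641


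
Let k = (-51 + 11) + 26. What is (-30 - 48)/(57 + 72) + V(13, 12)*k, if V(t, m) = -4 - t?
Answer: 10208/43 ≈ 237.40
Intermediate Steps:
k = -14 (k = -40 + 26 = -14)
(-30 - 48)/(57 + 72) + V(13, 12)*k = (-30 - 48)/(57 + 72) + (-4 - 1*13)*(-14) = -78/129 + (-4 - 13)*(-14) = -78*1/129 - 17*(-14) = -26/43 + 238 = 10208/43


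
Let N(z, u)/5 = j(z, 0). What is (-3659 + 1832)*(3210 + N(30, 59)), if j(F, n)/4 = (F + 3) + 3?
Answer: -7180110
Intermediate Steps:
j(F, n) = 24 + 4*F (j(F, n) = 4*((F + 3) + 3) = 4*((3 + F) + 3) = 4*(6 + F) = 24 + 4*F)
N(z, u) = 120 + 20*z (N(z, u) = 5*(24 + 4*z) = 120 + 20*z)
(-3659 + 1832)*(3210 + N(30, 59)) = (-3659 + 1832)*(3210 + (120 + 20*30)) = -1827*(3210 + (120 + 600)) = -1827*(3210 + 720) = -1827*3930 = -7180110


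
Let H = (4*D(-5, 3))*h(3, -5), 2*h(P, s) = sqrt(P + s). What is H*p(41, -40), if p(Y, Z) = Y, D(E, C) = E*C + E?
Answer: -1640*I*sqrt(2) ≈ -2319.3*I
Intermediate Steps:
D(E, C) = E + C*E (D(E, C) = C*E + E = E + C*E)
h(P, s) = sqrt(P + s)/2
H = -40*I*sqrt(2) (H = (4*(-5*(1 + 3)))*(sqrt(3 - 5)/2) = (4*(-5*4))*(sqrt(-2)/2) = (4*(-20))*((I*sqrt(2))/2) = -40*I*sqrt(2) ≈ -56.569*I)
H*p(41, -40) = -40*I*sqrt(2)*41 = -1640*I*sqrt(2)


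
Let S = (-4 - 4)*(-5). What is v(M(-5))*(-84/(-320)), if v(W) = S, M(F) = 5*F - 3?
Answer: 21/2 ≈ 10.500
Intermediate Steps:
S = 40 (S = -8*(-5) = 40)
M(F) = -3 + 5*F
v(W) = 40
v(M(-5))*(-84/(-320)) = 40*(-84/(-320)) = 40*(-84*(-1/320)) = 40*(21/80) = 21/2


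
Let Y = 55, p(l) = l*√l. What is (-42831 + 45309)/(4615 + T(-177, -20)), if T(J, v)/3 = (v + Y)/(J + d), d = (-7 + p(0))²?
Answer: 317184/590615 ≈ 0.53704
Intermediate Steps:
p(l) = l^(3/2)
d = 49 (d = (-7 + 0^(3/2))² = (-7 + 0)² = (-7)² = 49)
T(J, v) = 3*(55 + v)/(49 + J) (T(J, v) = 3*((v + 55)/(J + 49)) = 3*((55 + v)/(49 + J)) = 3*(55 + v)/(49 + J))
(-42831 + 45309)/(4615 + T(-177, -20)) = (-42831 + 45309)/(4615 + 3*(55 - 20)/(49 - 177)) = 2478/(4615 + 3*35/(-128)) = 2478/(4615 + 3*(-1/128)*35) = 2478/(4615 - 105/128) = 2478/(590615/128) = 2478*(128/590615) = 317184/590615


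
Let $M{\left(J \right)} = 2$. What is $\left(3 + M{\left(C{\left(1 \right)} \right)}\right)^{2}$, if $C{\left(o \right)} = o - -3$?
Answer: $25$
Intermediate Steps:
$C{\left(o \right)} = 3 + o$ ($C{\left(o \right)} = o + 3 = 3 + o$)
$\left(3 + M{\left(C{\left(1 \right)} \right)}\right)^{2} = \left(3 + 2\right)^{2} = 5^{2} = 25$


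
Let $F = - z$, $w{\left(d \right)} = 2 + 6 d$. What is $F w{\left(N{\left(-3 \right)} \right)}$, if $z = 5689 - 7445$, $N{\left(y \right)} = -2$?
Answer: $-17560$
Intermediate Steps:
$z = -1756$
$F = 1756$ ($F = \left(-1\right) \left(-1756\right) = 1756$)
$F w{\left(N{\left(-3 \right)} \right)} = 1756 \left(2 + 6 \left(-2\right)\right) = 1756 \left(2 - 12\right) = 1756 \left(-10\right) = -17560$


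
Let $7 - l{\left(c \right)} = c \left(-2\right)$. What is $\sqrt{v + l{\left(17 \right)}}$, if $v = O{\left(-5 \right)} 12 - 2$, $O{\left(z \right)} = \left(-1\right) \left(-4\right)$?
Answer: $\sqrt{87} \approx 9.3274$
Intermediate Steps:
$O{\left(z \right)} = 4$
$l{\left(c \right)} = 7 + 2 c$ ($l{\left(c \right)} = 7 - c \left(-2\right) = 7 - - 2 c = 7 + 2 c$)
$v = 46$ ($v = 4 \cdot 12 - 2 = 48 - 2 = 46$)
$\sqrt{v + l{\left(17 \right)}} = \sqrt{46 + \left(7 + 2 \cdot 17\right)} = \sqrt{46 + \left(7 + 34\right)} = \sqrt{46 + 41} = \sqrt{87}$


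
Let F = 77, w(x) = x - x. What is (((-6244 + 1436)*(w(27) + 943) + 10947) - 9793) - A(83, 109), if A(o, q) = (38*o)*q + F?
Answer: -4876653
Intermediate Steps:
w(x) = 0
A(o, q) = 77 + 38*o*q (A(o, q) = (38*o)*q + 77 = 38*o*q + 77 = 77 + 38*o*q)
(((-6244 + 1436)*(w(27) + 943) + 10947) - 9793) - A(83, 109) = (((-6244 + 1436)*(0 + 943) + 10947) - 9793) - (77 + 38*83*109) = ((-4808*943 + 10947) - 9793) - (77 + 343786) = ((-4533944 + 10947) - 9793) - 1*343863 = (-4522997 - 9793) - 343863 = -4532790 - 343863 = -4876653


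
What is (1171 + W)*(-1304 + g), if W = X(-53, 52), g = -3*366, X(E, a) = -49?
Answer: -2695044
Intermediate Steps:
g = -1098
W = -49
(1171 + W)*(-1304 + g) = (1171 - 49)*(-1304 - 1098) = 1122*(-2402) = -2695044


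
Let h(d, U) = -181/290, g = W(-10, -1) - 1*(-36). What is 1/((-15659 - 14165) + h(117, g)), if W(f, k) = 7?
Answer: -290/8649141 ≈ -3.3529e-5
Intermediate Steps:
g = 43 (g = 7 - 1*(-36) = 7 + 36 = 43)
h(d, U) = -181/290 (h(d, U) = -181*1/290 = -181/290)
1/((-15659 - 14165) + h(117, g)) = 1/((-15659 - 14165) - 181/290) = 1/(-29824 - 181/290) = 1/(-8649141/290) = -290/8649141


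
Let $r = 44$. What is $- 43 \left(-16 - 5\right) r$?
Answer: $39732$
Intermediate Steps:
$- 43 \left(-16 - 5\right) r = - 43 \left(-16 - 5\right) 44 = \left(-43\right) \left(-21\right) 44 = 903 \cdot 44 = 39732$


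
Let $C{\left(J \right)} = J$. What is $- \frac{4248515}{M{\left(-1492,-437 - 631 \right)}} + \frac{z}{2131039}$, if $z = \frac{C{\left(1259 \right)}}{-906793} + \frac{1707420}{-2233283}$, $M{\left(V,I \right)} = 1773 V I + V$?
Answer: $- \frac{1410720267999604045707399}{937882746417484313196862972} \approx -0.0015042$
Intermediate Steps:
$M{\left(V,I \right)} = V + 1773 I V$ ($M{\left(V,I \right)} = 1773 I V + V = V + 1773 I V$)
$z = - \frac{119314477489}{155778876263}$ ($z = \frac{1259}{-906793} + \frac{1707420}{-2233283} = 1259 \left(- \frac{1}{906793}\right) + 1707420 \left(- \frac{1}{2233283}\right) = - \frac{1259}{906793} - \frac{131340}{171791} = - \frac{119314477489}{155778876263} \approx -0.76592$)
$- \frac{4248515}{M{\left(-1492,-437 - 631 \right)}} + \frac{z}{2131039} = - \frac{4248515}{\left(-1492\right) \left(1 + 1773 \left(-437 - 631\right)\right)} - \frac{119314477489}{155778876263 \cdot 2131039} = - \frac{4248515}{\left(-1492\right) \left(1 + 1773 \left(-1068\right)\right)} - \frac{119314477489}{331970860692627257} = - \frac{4248515}{\left(-1492\right) \left(1 - 1893564\right)} - \frac{119314477489}{331970860692627257} = - \frac{4248515}{\left(-1492\right) \left(-1893563\right)} - \frac{119314477489}{331970860692627257} = - \frac{4248515}{2825195996} - \frac{119314477489}{331970860692627257} = - \frac{1410720267999604045707399}{937882746417484313196862972}$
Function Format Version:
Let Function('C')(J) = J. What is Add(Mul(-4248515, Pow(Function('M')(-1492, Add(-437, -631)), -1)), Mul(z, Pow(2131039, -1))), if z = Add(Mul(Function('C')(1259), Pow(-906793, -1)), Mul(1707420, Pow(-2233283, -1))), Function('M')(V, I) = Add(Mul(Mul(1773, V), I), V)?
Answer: Rational(-1410720267999604045707399, 937882746417484313196862972) ≈ -0.0015042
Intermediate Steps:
Function('M')(V, I) = Add(V, Mul(1773, I, V)) (Function('M')(V, I) = Add(Mul(1773, I, V), V) = Add(V, Mul(1773, I, V)))
z = Rational(-119314477489, 155778876263) (z = Add(Mul(1259, Pow(-906793, -1)), Mul(1707420, Pow(-2233283, -1))) = Add(Mul(1259, Rational(-1, 906793)), Mul(1707420, Rational(-1, 2233283))) = Add(Rational(-1259, 906793), Rational(-131340, 171791)) = Rational(-119314477489, 155778876263) ≈ -0.76592)
Add(Mul(-4248515, Pow(Function('M')(-1492, Add(-437, -631)), -1)), Mul(z, Pow(2131039, -1))) = Add(Mul(-4248515, Pow(Mul(-1492, Add(1, Mul(1773, Add(-437, -631)))), -1)), Mul(Rational(-119314477489, 155778876263), Pow(2131039, -1))) = Add(Mul(-4248515, Pow(Mul(-1492, Add(1, Mul(1773, -1068))), -1)), Mul(Rational(-119314477489, 155778876263), Rational(1, 2131039))) = Add(Mul(-4248515, Pow(Mul(-1492, Add(1, -1893564)), -1)), Rational(-119314477489, 331970860692627257)) = Add(Mul(-4248515, Pow(Mul(-1492, -1893563), -1)), Rational(-119314477489, 331970860692627257)) = Add(Mul(-4248515, Pow(2825195996, -1)), Rational(-119314477489, 331970860692627257)) = Add(Mul(-4248515, Rational(1, 2825195996)), Rational(-119314477489, 331970860692627257)) = Add(Rational(-4248515, 2825195996), Rational(-119314477489, 331970860692627257)) = Rational(-1410720267999604045707399, 937882746417484313196862972)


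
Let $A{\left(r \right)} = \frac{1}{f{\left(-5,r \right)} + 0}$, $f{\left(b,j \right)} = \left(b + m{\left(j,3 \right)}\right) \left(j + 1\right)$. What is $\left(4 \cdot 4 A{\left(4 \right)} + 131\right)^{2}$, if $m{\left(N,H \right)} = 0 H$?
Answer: $\frac{10621081}{625} \approx 16994.0$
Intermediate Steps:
$m{\left(N,H \right)} = 0$
$f{\left(b,j \right)} = b \left(1 + j\right)$ ($f{\left(b,j \right)} = \left(b + 0\right) \left(j + 1\right) = b \left(1 + j\right)$)
$A{\left(r \right)} = \frac{1}{-5 - 5 r}$ ($A{\left(r \right)} = \frac{1}{- 5 \left(1 + r\right) + 0} = \frac{1}{\left(-5 - 5 r\right) + 0} = \frac{1}{-5 - 5 r}$)
$\left(4 \cdot 4 A{\left(4 \right)} + 131\right)^{2} = \left(4 \cdot 4 \frac{1}{5 \left(-1 - 4\right)} + 131\right)^{2} = \left(16 \frac{1}{5 \left(-1 - 4\right)} + 131\right)^{2} = \left(16 \frac{1}{5 \left(-5\right)} + 131\right)^{2} = \left(16 \cdot \frac{1}{5} \left(- \frac{1}{5}\right) + 131\right)^{2} = \left(16 \left(- \frac{1}{25}\right) + 131\right)^{2} = \left(- \frac{16}{25} + 131\right)^{2} = \left(\frac{3259}{25}\right)^{2} = \frac{10621081}{625}$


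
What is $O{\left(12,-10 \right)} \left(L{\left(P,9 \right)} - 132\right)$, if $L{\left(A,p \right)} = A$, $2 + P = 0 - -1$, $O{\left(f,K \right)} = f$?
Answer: $-1596$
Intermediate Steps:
$P = -1$ ($P = -2 + \left(0 - -1\right) = -2 + \left(0 + 1\right) = -2 + 1 = -1$)
$O{\left(12,-10 \right)} \left(L{\left(P,9 \right)} - 132\right) = 12 \left(-1 - 132\right) = 12 \left(-133\right) = -1596$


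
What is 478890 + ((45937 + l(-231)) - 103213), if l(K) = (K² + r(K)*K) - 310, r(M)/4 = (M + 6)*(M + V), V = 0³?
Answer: -47550235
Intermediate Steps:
V = 0
r(M) = 4*M*(6 + M) (r(M) = 4*((M + 6)*(M + 0)) = 4*((6 + M)*M) = 4*(M*(6 + M)) = 4*M*(6 + M))
l(K) = -310 + K² + 4*K²*(6 + K) (l(K) = (K² + (4*K*(6 + K))*K) - 310 = (K² + 4*K²*(6 + K)) - 310 = -310 + K² + 4*K²*(6 + K))
478890 + ((45937 + l(-231)) - 103213) = 478890 + ((45937 + (-310 + 4*(-231)³ + 25*(-231)²)) - 103213) = 478890 + ((45937 + (-310 + 4*(-12326391) + 25*53361)) - 103213) = 478890 + ((45937 + (-310 - 49305564 + 1334025)) - 103213) = 478890 + ((45937 - 47971849) - 103213) = 478890 + (-47925912 - 103213) = 478890 - 48029125 = -47550235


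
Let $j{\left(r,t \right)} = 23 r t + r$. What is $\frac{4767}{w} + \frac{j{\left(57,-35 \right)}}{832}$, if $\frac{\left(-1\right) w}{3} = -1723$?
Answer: $- \frac{19409899}{358384} \approx -54.159$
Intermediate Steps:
$w = 5169$ ($w = \left(-3\right) \left(-1723\right) = 5169$)
$j{\left(r,t \right)} = r + 23 r t$ ($j{\left(r,t \right)} = 23 r t + r = r + 23 r t$)
$\frac{4767}{w} + \frac{j{\left(57,-35 \right)}}{832} = \frac{4767}{5169} + \frac{57 \left(1 + 23 \left(-35\right)\right)}{832} = 4767 \cdot \frac{1}{5169} + 57 \left(1 - 805\right) \frac{1}{832} = \frac{1589}{1723} + 57 \left(-804\right) \frac{1}{832} = \frac{1589}{1723} - \frac{11457}{208} = - \frac{19409899}{358384}$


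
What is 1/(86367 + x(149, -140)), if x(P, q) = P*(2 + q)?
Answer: 1/65805 ≈ 1.5196e-5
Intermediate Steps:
1/(86367 + x(149, -140)) = 1/(86367 + 149*(2 - 140)) = 1/(86367 + 149*(-138)) = 1/(86367 - 20562) = 1/65805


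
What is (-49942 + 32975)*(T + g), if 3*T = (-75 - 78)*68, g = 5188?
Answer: -29183240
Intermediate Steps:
T = -3468 (T = ((-75 - 78)*68)/3 = (-153*68)/3 = (1/3)*(-10404) = -3468)
(-49942 + 32975)*(T + g) = (-49942 + 32975)*(-3468 + 5188) = -16967*1720 = -29183240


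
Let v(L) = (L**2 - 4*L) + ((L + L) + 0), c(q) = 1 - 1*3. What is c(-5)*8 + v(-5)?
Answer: 19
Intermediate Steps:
c(q) = -2 (c(q) = 1 - 3 = -2)
v(L) = L**2 - 2*L (v(L) = (L**2 - 4*L) + (2*L + 0) = (L**2 - 4*L) + 2*L = L**2 - 2*L)
c(-5)*8 + v(-5) = -2*8 - 5*(-2 - 5) = -16 - 5*(-7) = -16 + 35 = 19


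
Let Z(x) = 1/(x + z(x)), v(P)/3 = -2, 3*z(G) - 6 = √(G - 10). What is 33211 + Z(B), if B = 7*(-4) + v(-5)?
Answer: 76883393/2315 - 3*I*√11/4630 ≈ 33211.0 - 0.002149*I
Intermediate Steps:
z(G) = 2 + √(-10 + G)/3 (z(G) = 2 + √(G - 10)/3 = 2 + √(-10 + G)/3)
v(P) = -6 (v(P) = 3*(-2) = -6)
B = -34 (B = 7*(-4) - 6 = -28 - 6 = -34)
Z(x) = 1/(2 + x + √(-10 + x)/3) (Z(x) = 1/(x + (2 + √(-10 + x)/3)) = 1/(2 + x + √(-10 + x)/3))
33211 + Z(B) = 33211 + 3/(6 + √(-10 - 34) + 3*(-34)) = 33211 + 3/(6 + √(-44) - 102) = 33211 + 3/(6 + 2*I*√11 - 102) = 33211 + 3/(-96 + 2*I*√11)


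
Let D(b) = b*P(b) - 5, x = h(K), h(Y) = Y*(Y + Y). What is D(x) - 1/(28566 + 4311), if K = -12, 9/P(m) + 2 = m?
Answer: 113026/27819 ≈ 4.0629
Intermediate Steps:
P(m) = 9/(-2 + m)
h(Y) = 2*Y² (h(Y) = Y*(2*Y) = 2*Y²)
x = 288 (x = 2*(-12)² = 2*144 = 288)
D(b) = -5 + 9*b/(-2 + b) (D(b) = b*(9/(-2 + b)) - 5 = 9*b/(-2 + b) - 5 = -5 + 9*b/(-2 + b))
D(x) - 1/(28566 + 4311) = 2*(5 + 2*288)/(-2 + 288) - 1/(28566 + 4311) = 2*(5 + 576)/286 - 1/32877 = 2*(1/286)*581 - 1*1/32877 = 581/143 - 1/32877 = 113026/27819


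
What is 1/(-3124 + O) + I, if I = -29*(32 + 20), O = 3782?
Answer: -992263/658 ≈ -1508.0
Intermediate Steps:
I = -1508 (I = -29*52 = -1508)
1/(-3124 + O) + I = 1/(-3124 + 3782) - 1508 = 1/658 - 1508 = -992263/658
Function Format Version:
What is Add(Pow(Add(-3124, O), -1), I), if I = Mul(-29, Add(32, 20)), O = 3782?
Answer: Rational(-992263, 658) ≈ -1508.0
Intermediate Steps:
I = -1508 (I = Mul(-29, 52) = -1508)
Add(Pow(Add(-3124, O), -1), I) = Add(Pow(Add(-3124, 3782), -1), -1508) = Add(Pow(658, -1), -1508) = Add(Rational(1, 658), -1508) = Rational(-992263, 658)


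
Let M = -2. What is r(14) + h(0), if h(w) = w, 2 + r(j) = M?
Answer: -4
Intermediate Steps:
r(j) = -4 (r(j) = -2 - 2 = -4)
r(14) + h(0) = -4 + 0 = -4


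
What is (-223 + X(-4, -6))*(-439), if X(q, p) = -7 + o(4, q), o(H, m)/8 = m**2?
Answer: 44778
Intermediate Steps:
o(H, m) = 8*m**2
X(q, p) = -7 + 8*q**2
(-223 + X(-4, -6))*(-439) = (-223 + (-7 + 8*(-4)**2))*(-439) = (-223 + (-7 + 8*16))*(-439) = (-223 + (-7 + 128))*(-439) = (-223 + 121)*(-439) = -102*(-439) = 44778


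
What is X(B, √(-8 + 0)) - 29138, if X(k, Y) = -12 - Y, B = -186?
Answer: -29150 - 2*I*√2 ≈ -29150.0 - 2.8284*I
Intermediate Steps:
X(B, √(-8 + 0)) - 29138 = (-12 - √(-8 + 0)) - 29138 = (-12 - √(-8)) - 29138 = (-12 - 2*I*√2) - 29138 = -29150 - 2*I*√2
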